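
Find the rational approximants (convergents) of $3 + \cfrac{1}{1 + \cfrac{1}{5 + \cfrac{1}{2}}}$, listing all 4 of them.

3/1, 4/1, 23/6, 50/13

Using the convergent recurrence p_i = a_i*p_{i-1} + p_{i-2}, q_i = a_i*q_{i-1} + q_{i-2} with p_{-2}=0, p_{-1}=1, q_{-2}=1, q_{-1}=0:
  i=0: a_0=3, p_0 = 3*1 + 0 = 3, q_0 = 3*0 + 1 = 1.
  i=1: a_1=1, p_1 = 1*3 + 1 = 4, q_1 = 1*1 + 0 = 1.
  i=2: a_2=5, p_2 = 5*4 + 3 = 23, q_2 = 5*1 + 1 = 6.
  i=3: a_3=2, p_3 = 2*23 + 4 = 50, q_3 = 2*6 + 1 = 13.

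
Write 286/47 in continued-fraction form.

Run the Euclidean algorithm on 286 and 47; the successive quotients are the partial quotients a_0, a_1, ... (each step inverts the fractional part left over by the previous one):
  286 = 6*47 + 4, so a_0 = 6.
  47 = 11*4 + 3, so a_1 = 11.
  4 = 1*3 + 1, so a_2 = 1.
  3 = 3*1 + 0, so a_3 = 3.
The remainder reaches 0 after 4 divisions, so the expansion has 4 partial quotients, read off in order.

[6; 11, 1, 3]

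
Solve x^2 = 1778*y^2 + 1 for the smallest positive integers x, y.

(x, y) = (253, 6)

First expand sqrt(1778) as a continued fraction. With x_i = (sqrt(1778) + m_i)/d_i and (m_0, d_0) = (0, 1): a_0 = floor(sqrt(1778)) = 42, since 42^2 = 1764 <= 1778 < 1849 = 43^2.
Iterate m_{i+1} = d_i*a_i - m_i, d_{i+1} = (1778 - m_{i+1}^2)/d_i, a_{i+1} = floor((a_0 + m_{i+1})/d_{i+1}):
  m_1 = 1*42 - 0 = 42, d_1 = (1778 - 42^2)/1 = 14/1 = 14, a_1 = floor((42 + 42)/14) = 6.
  m_2 = 14*6 - 42 = 42, d_2 = (1778 - 42^2)/14 = 14/14 = 1, a_2 = floor((42 + 42)/1) = 84.
  m_3 = 1*84 - 42 = 42, d_3 = (1778 - 42^2)/1 = 14/1 = 14: (m_3, d_3) = (m_1, d_1) = (42, 14), so from here the quotients repeat a_1, a_2; the period length is 2.
So sqrt(1778) = [42; (6, 84)] with period length k = 2.
k is even, so the fundamental solution of x^2 - 1778y^2 = 1 is (p_{k-1}, q_{k-1}) = (p_1, q_1); compute convergents through index 1.
Convergents (p_i = a_i*p_{i-1} + p_{i-2}, q_i = a_i*q_{i-1} + q_{i-2} with p_{-2}=0, p_{-1}=1, q_{-2}=1, q_{-1}=0):
  i=0: a_0=42, p_0 = 42*1 + 0 = 42, q_0 = 42*0 + 1 = 1.
  i=1: a_1=6, p_1 = 6*42 + 1 = 253, q_1 = 6*1 + 0 = 6.
Check: 253^2 - 1778*6^2 = 64009 - 64008 = 1, so (x, y) = (253, 6) solves the equation, and by the theorem it is the least positive solution.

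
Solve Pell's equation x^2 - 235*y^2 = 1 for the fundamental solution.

(x, y) = (46, 3)

First expand sqrt(235) as a continued fraction. With x_i = (sqrt(235) + m_i)/d_i and (m_0, d_0) = (0, 1): a_0 = floor(sqrt(235)) = 15, since 15^2 = 225 <= 235 < 256 = 16^2.
Iterate m_{i+1} = d_i*a_i - m_i, d_{i+1} = (235 - m_{i+1}^2)/d_i, a_{i+1} = floor((a_0 + m_{i+1})/d_{i+1}):
  m_1 = 1*15 - 0 = 15, d_1 = (235 - 15^2)/1 = 10/1 = 10, a_1 = floor((15 + 15)/10) = 3.
  m_2 = 10*3 - 15 = 15, d_2 = (235 - 15^2)/10 = 10/10 = 1, a_2 = floor((15 + 15)/1) = 30.
  m_3 = 1*30 - 15 = 15, d_3 = (235 - 15^2)/1 = 10/1 = 10: (m_3, d_3) = (m_1, d_1) = (15, 10), so from here the quotients repeat a_1, a_2; the period length is 2.
So sqrt(235) = [15; (3, 30)] with period length k = 2.
k is even, so the fundamental solution of x^2 - 235y^2 = 1 is (p_{k-1}, q_{k-1}) = (p_1, q_1); compute convergents through index 1.
Convergents (p_i = a_i*p_{i-1} + p_{i-2}, q_i = a_i*q_{i-1} + q_{i-2} with p_{-2}=0, p_{-1}=1, q_{-2}=1, q_{-1}=0):
  i=0: a_0=15, p_0 = 15*1 + 0 = 15, q_0 = 15*0 + 1 = 1.
  i=1: a_1=3, p_1 = 3*15 + 1 = 46, q_1 = 3*1 + 0 = 3.
Check: 46^2 - 235*3^2 = 2116 - 2115 = 1, so (x, y) = (46, 3) solves the equation, and by the theorem it is the least positive solution.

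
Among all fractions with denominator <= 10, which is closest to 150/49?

31/10

Expand x = 150/49 as a continued fraction with the Euclidean algorithm:
  150 = 3*49 + 3, so a_0 = 3.
  49 = 16*3 + 1, so a_1 = 16.
  3 = 3*1 + 0, so a_2 = 3.
so x = [3; 16, 3].
Convergents (p_i = a_i*p_{i-1} + p_{i-2}, q_i = a_i*q_{i-1} + q_{i-2} with p_{-2}=0, p_{-1}=1, q_{-2}=1, q_{-1}=0), until the denominator exceeds 10:
  i=0: a_0=3, p_0 = 3*1 + 0 = 3, q_0 = 3*0 + 1 = 1.
  i=1: a_1=16, p_1 = 16*3 + 1 = 49, q_1 = 16*1 + 0 = 16.
q_1 = 16 > 10, so the last convergent with denominator <= 10 is p_0/q_0 = 3/1.
The closest fraction with denominator <= 10 is either p_0/q_0 or the intermediate fraction (k*p_0 + p_{-1})/(k*q_0 + q_{-1}) with the largest k >= 1 whose denominator stays <= 10; these approach x as k grows, and every other convergent or intermediate fraction in range is farther away.
Largest k: floor((10 - q_{-1})/q_0) = floor((10 - 0)/1) = 10 (using the seeds p_{-1} = 1, q_{-1} = 0).
That gives (10*3 + 1)/(10*1 + 0) = 31/10.
Compare the errors: |x - 3/1| = |150*1 - 3*49|/(49*1) = 3/49, and |x - 31/10| = |150*10 - 31*49|/(49*10) = 19/490.
Cross-multiplying, 19*49 = 931 < 1470 = 3*490, so 19/490 is smaller: the intermediate fraction 31/10 is closer to x than 3/1.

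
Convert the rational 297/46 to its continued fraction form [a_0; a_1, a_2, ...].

[6; 2, 5, 4]

Run the Euclidean algorithm on 297 and 46; the successive quotients are the partial quotients a_0, a_1, ... (each step inverts the fractional part left over by the previous one):
  297 = 6*46 + 21, so a_0 = 6.
  46 = 2*21 + 4, so a_1 = 2.
  21 = 5*4 + 1, so a_2 = 5.
  4 = 4*1 + 0, so a_3 = 4.
The remainder reaches 0 after 4 divisions, so the expansion has 4 partial quotients, read off in order.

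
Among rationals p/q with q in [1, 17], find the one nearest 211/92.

39/17

Expand x = 211/92 as a continued fraction with the Euclidean algorithm:
  211 = 2*92 + 27, so a_0 = 2.
  92 = 3*27 + 11, so a_1 = 3.
  27 = 2*11 + 5, so a_2 = 2.
  11 = 2*5 + 1, so a_3 = 2.
  5 = 5*1 + 0, so a_4 = 5.
so x = [2; 3, 2, 2, 5].
Convergents (p_i = a_i*p_{i-1} + p_{i-2}, q_i = a_i*q_{i-1} + q_{i-2} with p_{-2}=0, p_{-1}=1, q_{-2}=1, q_{-1}=0), until the denominator exceeds 17:
  i=0: a_0=2, p_0 = 2*1 + 0 = 2, q_0 = 2*0 + 1 = 1.
  i=1: a_1=3, p_1 = 3*2 + 1 = 7, q_1 = 3*1 + 0 = 3.
  i=2: a_2=2, p_2 = 2*7 + 2 = 16, q_2 = 2*3 + 1 = 7.
  i=3: a_3=2, p_3 = 2*16 + 7 = 39, q_3 = 2*7 + 3 = 17.
  i=4: a_4=5, p_4 = 5*39 + 16 = 211, q_4 = 5*17 + 7 = 92.
q_4 = 92 > 17, so the last convergent with denominator <= 17 is p_3/q_3 = 39/17.
The closest fraction with denominator <= 17 is either p_3/q_3 or the intermediate fraction (k*p_3 + p_2)/(k*q_3 + q_2) with the largest k >= 1 whose denominator stays <= 17; these approach x as k grows, and every other convergent or intermediate fraction in range is farther away.
Largest k: floor((17 - q_2)/q_3) = floor((17 - 7)/17) = 0.
Since k = 0, no intermediate fraction beyond p_3/q_3 has denominator <= 17, so the convergent 39/17 is the closest (its error is |211*17 - 39*92|/(92*17) = 1/1564).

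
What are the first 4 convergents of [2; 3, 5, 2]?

Using the convergent recurrence p_i = a_i*p_{i-1} + p_{i-2}, q_i = a_i*q_{i-1} + q_{i-2} with p_{-2}=0, p_{-1}=1, q_{-2}=1, q_{-1}=0:
  i=0: a_0=2, p_0 = 2*1 + 0 = 2, q_0 = 2*0 + 1 = 1.
  i=1: a_1=3, p_1 = 3*2 + 1 = 7, q_1 = 3*1 + 0 = 3.
  i=2: a_2=5, p_2 = 5*7 + 2 = 37, q_2 = 5*3 + 1 = 16.
  i=3: a_3=2, p_3 = 2*37 + 7 = 81, q_3 = 2*16 + 3 = 35.

2/1, 7/3, 37/16, 81/35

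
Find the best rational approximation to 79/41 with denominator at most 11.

Expand x = 79/41 as a continued fraction with the Euclidean algorithm:
  79 = 1*41 + 38, so a_0 = 1.
  41 = 1*38 + 3, so a_1 = 1.
  38 = 12*3 + 2, so a_2 = 12.
  3 = 1*2 + 1, so a_3 = 1.
  2 = 2*1 + 0, so a_4 = 2.
so x = [1; 1, 12, 1, 2].
Convergents (p_i = a_i*p_{i-1} + p_{i-2}, q_i = a_i*q_{i-1} + q_{i-2} with p_{-2}=0, p_{-1}=1, q_{-2}=1, q_{-1}=0), until the denominator exceeds 11:
  i=0: a_0=1, p_0 = 1*1 + 0 = 1, q_0 = 1*0 + 1 = 1.
  i=1: a_1=1, p_1 = 1*1 + 1 = 2, q_1 = 1*1 + 0 = 1.
  i=2: a_2=12, p_2 = 12*2 + 1 = 25, q_2 = 12*1 + 1 = 13.
q_2 = 13 > 11, so the last convergent with denominator <= 11 is p_1/q_1 = 2/1.
The closest fraction with denominator <= 11 is either p_1/q_1 or the intermediate fraction (k*p_1 + p_0)/(k*q_1 + q_0) with the largest k >= 1 whose denominator stays <= 11; these approach x as k grows, and every other convergent or intermediate fraction in range is farther away.
Largest k: floor((11 - q_0)/q_1) = floor((11 - 1)/1) = 10.
That gives (10*2 + 1)/(10*1 + 1) = 21/11.
Compare the errors: |x - 2/1| = |79*1 - 2*41|/(41*1) = 3/41, and |x - 21/11| = |79*11 - 21*41|/(41*11) = 8/451.
Cross-multiplying, 8*41 = 328 < 1353 = 3*451, so 8/451 is smaller: the intermediate fraction 21/11 is closer to x than 2/1.

21/11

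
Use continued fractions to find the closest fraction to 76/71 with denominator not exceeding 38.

15/14

Expand x = 76/71 as a continued fraction with the Euclidean algorithm:
  76 = 1*71 + 5, so a_0 = 1.
  71 = 14*5 + 1, so a_1 = 14.
  5 = 5*1 + 0, so a_2 = 5.
so x = [1; 14, 5].
Convergents (p_i = a_i*p_{i-1} + p_{i-2}, q_i = a_i*q_{i-1} + q_{i-2} with p_{-2}=0, p_{-1}=1, q_{-2}=1, q_{-1}=0), until the denominator exceeds 38:
  i=0: a_0=1, p_0 = 1*1 + 0 = 1, q_0 = 1*0 + 1 = 1.
  i=1: a_1=14, p_1 = 14*1 + 1 = 15, q_1 = 14*1 + 0 = 14.
  i=2: a_2=5, p_2 = 5*15 + 1 = 76, q_2 = 5*14 + 1 = 71.
q_2 = 71 > 38, so the last convergent with denominator <= 38 is p_1/q_1 = 15/14.
The closest fraction with denominator <= 38 is either p_1/q_1 or the intermediate fraction (k*p_1 + p_0)/(k*q_1 + q_0) with the largest k >= 1 whose denominator stays <= 38; these approach x as k grows, and every other convergent or intermediate fraction in range is farther away.
Largest k: floor((38 - q_0)/q_1) = floor((38 - 1)/14) = 2.
That gives (2*15 + 1)/(2*14 + 1) = 31/29.
Compare the errors: |x - 15/14| = |76*14 - 15*71|/(71*14) = 1/994, and |x - 31/29| = |76*29 - 31*71|/(71*29) = 3/2059.
Cross-multiplying, 1*2059 = 2059 < 2982 = 3*994, so 1/994 is smaller: the convergent 15/14 is closer to x than 31/29.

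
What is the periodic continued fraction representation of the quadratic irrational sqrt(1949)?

Write x_i = (sqrt(1949) + m_i)/d_i with (m_0, d_0) = (0, 1). a_0 = floor(sqrt(1949)) = 44, since 44^2 = 1936 <= 1949 < 2025 = 45^2.
Iterate m_{i+1} = d_i*a_i - m_i, d_{i+1} = (1949 - m_{i+1}^2)/d_i, a_{i+1} = floor((a_0 + m_{i+1})/d_{i+1}):
  m_1 = 1*44 - 0 = 44, d_1 = (1949 - 44^2)/1 = 13/1 = 13, a_1 = floor((44 + 44)/13) = 6.
  m_2 = 13*6 - 44 = 34, d_2 = (1949 - 34^2)/13 = 793/13 = 61, a_2 = floor((44 + 34)/61) = 1.
  m_3 = 61*1 - 34 = 27, d_3 = (1949 - 27^2)/61 = 1220/61 = 20, a_3 = floor((44 + 27)/20) = 3.
  m_4 = 20*3 - 27 = 33, d_4 = (1949 - 33^2)/20 = 860/20 = 43, a_4 = floor((44 + 33)/43) = 1.
  m_5 = 43*1 - 33 = 10, d_5 = (1949 - 10^2)/43 = 1849/43 = 43, a_5 = floor((44 + 10)/43) = 1.
  m_6 = 43*1 - 10 = 33, d_6 = (1949 - 33^2)/43 = 860/43 = 20, a_6 = floor((44 + 33)/20) = 3.
  m_7 = 20*3 - 33 = 27, d_7 = (1949 - 27^2)/20 = 1220/20 = 61, a_7 = floor((44 + 27)/61) = 1.
  m_8 = 61*1 - 27 = 34, d_8 = (1949 - 34^2)/61 = 793/61 = 13, a_8 = floor((44 + 34)/13) = 6.
  m_9 = 13*6 - 34 = 44, d_9 = (1949 - 44^2)/13 = 13/13 = 1, a_9 = floor((44 + 44)/1) = 88.
  m_10 = 1*88 - 44 = 44, d_10 = (1949 - 44^2)/1 = 13/1 = 13: (m_10, d_10) = (m_1, d_1) = (44, 13), so from here the quotients repeat a_1, ..., a_9; the period length is 9.
Hence the expansion of sqrt(1949) is a_0 = 44 followed by the repeating block 6, 1, 3, 1, 1, 3, 1, 6, 88 (period 9).

[44; (6, 1, 3, 1, 1, 3, 1, 6, 88)]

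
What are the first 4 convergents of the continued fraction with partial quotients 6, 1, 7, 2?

6/1, 7/1, 55/8, 117/17

Using the convergent recurrence p_i = a_i*p_{i-1} + p_{i-2}, q_i = a_i*q_{i-1} + q_{i-2} with p_{-2}=0, p_{-1}=1, q_{-2}=1, q_{-1}=0:
  i=0: a_0=6, p_0 = 6*1 + 0 = 6, q_0 = 6*0 + 1 = 1.
  i=1: a_1=1, p_1 = 1*6 + 1 = 7, q_1 = 1*1 + 0 = 1.
  i=2: a_2=7, p_2 = 7*7 + 6 = 55, q_2 = 7*1 + 1 = 8.
  i=3: a_3=2, p_3 = 2*55 + 7 = 117, q_3 = 2*8 + 1 = 17.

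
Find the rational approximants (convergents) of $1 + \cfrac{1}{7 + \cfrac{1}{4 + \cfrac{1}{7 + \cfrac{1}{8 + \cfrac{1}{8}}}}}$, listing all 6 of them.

1/1, 8/7, 33/29, 239/210, 1945/1709, 15799/13882

Using the convergent recurrence p_i = a_i*p_{i-1} + p_{i-2}, q_i = a_i*q_{i-1} + q_{i-2} with p_{-2}=0, p_{-1}=1, q_{-2}=1, q_{-1}=0:
  i=0: a_0=1, p_0 = 1*1 + 0 = 1, q_0 = 1*0 + 1 = 1.
  i=1: a_1=7, p_1 = 7*1 + 1 = 8, q_1 = 7*1 + 0 = 7.
  i=2: a_2=4, p_2 = 4*8 + 1 = 33, q_2 = 4*7 + 1 = 29.
  i=3: a_3=7, p_3 = 7*33 + 8 = 239, q_3 = 7*29 + 7 = 210.
  i=4: a_4=8, p_4 = 8*239 + 33 = 1945, q_4 = 8*210 + 29 = 1709.
  i=5: a_5=8, p_5 = 8*1945 + 239 = 15799, q_5 = 8*1709 + 210 = 13882.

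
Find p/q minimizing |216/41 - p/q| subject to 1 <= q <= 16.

79/15

Expand x = 216/41 as a continued fraction with the Euclidean algorithm:
  216 = 5*41 + 11, so a_0 = 5.
  41 = 3*11 + 8, so a_1 = 3.
  11 = 1*8 + 3, so a_2 = 1.
  8 = 2*3 + 2, so a_3 = 2.
  3 = 1*2 + 1, so a_4 = 1.
  2 = 2*1 + 0, so a_5 = 2.
so x = [5; 3, 1, 2, 1, 2].
Convergents (p_i = a_i*p_{i-1} + p_{i-2}, q_i = a_i*q_{i-1} + q_{i-2} with p_{-2}=0, p_{-1}=1, q_{-2}=1, q_{-1}=0), until the denominator exceeds 16:
  i=0: a_0=5, p_0 = 5*1 + 0 = 5, q_0 = 5*0 + 1 = 1.
  i=1: a_1=3, p_1 = 3*5 + 1 = 16, q_1 = 3*1 + 0 = 3.
  i=2: a_2=1, p_2 = 1*16 + 5 = 21, q_2 = 1*3 + 1 = 4.
  i=3: a_3=2, p_3 = 2*21 + 16 = 58, q_3 = 2*4 + 3 = 11.
  i=4: a_4=1, p_4 = 1*58 + 21 = 79, q_4 = 1*11 + 4 = 15.
  i=5: a_5=2, p_5 = 2*79 + 58 = 216, q_5 = 2*15 + 11 = 41.
q_5 = 41 > 16, so the last convergent with denominator <= 16 is p_4/q_4 = 79/15.
The closest fraction with denominator <= 16 is either p_4/q_4 or the intermediate fraction (k*p_4 + p_3)/(k*q_4 + q_3) with the largest k >= 1 whose denominator stays <= 16; these approach x as k grows, and every other convergent or intermediate fraction in range is farther away.
Largest k: floor((16 - q_3)/q_4) = floor((16 - 11)/15) = 0.
Since k = 0, no intermediate fraction beyond p_4/q_4 has denominator <= 16, so the convergent 79/15 is the closest (its error is |216*15 - 79*41|/(41*15) = 1/615).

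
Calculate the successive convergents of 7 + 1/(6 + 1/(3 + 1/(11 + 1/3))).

7/1, 43/6, 136/19, 1539/215, 4753/664

Using the convergent recurrence p_i = a_i*p_{i-1} + p_{i-2}, q_i = a_i*q_{i-1} + q_{i-2} with p_{-2}=0, p_{-1}=1, q_{-2}=1, q_{-1}=0:
  i=0: a_0=7, p_0 = 7*1 + 0 = 7, q_0 = 7*0 + 1 = 1.
  i=1: a_1=6, p_1 = 6*7 + 1 = 43, q_1 = 6*1 + 0 = 6.
  i=2: a_2=3, p_2 = 3*43 + 7 = 136, q_2 = 3*6 + 1 = 19.
  i=3: a_3=11, p_3 = 11*136 + 43 = 1539, q_3 = 11*19 + 6 = 215.
  i=4: a_4=3, p_4 = 3*1539 + 136 = 4753, q_4 = 3*215 + 19 = 664.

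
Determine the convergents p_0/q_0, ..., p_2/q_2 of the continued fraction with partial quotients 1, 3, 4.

Using the convergent recurrence p_i = a_i*p_{i-1} + p_{i-2}, q_i = a_i*q_{i-1} + q_{i-2} with p_{-2}=0, p_{-1}=1, q_{-2}=1, q_{-1}=0:
  i=0: a_0=1, p_0 = 1*1 + 0 = 1, q_0 = 1*0 + 1 = 1.
  i=1: a_1=3, p_1 = 3*1 + 1 = 4, q_1 = 3*1 + 0 = 3.
  i=2: a_2=4, p_2 = 4*4 + 1 = 17, q_2 = 4*3 + 1 = 13.

1/1, 4/3, 17/13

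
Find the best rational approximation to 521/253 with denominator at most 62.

35/17

Expand x = 521/253 as a continued fraction with the Euclidean algorithm:
  521 = 2*253 + 15, so a_0 = 2.
  253 = 16*15 + 13, so a_1 = 16.
  15 = 1*13 + 2, so a_2 = 1.
  13 = 6*2 + 1, so a_3 = 6.
  2 = 2*1 + 0, so a_4 = 2.
so x = [2; 16, 1, 6, 2].
Convergents (p_i = a_i*p_{i-1} + p_{i-2}, q_i = a_i*q_{i-1} + q_{i-2} with p_{-2}=0, p_{-1}=1, q_{-2}=1, q_{-1}=0), until the denominator exceeds 62:
  i=0: a_0=2, p_0 = 2*1 + 0 = 2, q_0 = 2*0 + 1 = 1.
  i=1: a_1=16, p_1 = 16*2 + 1 = 33, q_1 = 16*1 + 0 = 16.
  i=2: a_2=1, p_2 = 1*33 + 2 = 35, q_2 = 1*16 + 1 = 17.
  i=3: a_3=6, p_3 = 6*35 + 33 = 243, q_3 = 6*17 + 16 = 118.
q_3 = 118 > 62, so the last convergent with denominator <= 62 is p_2/q_2 = 35/17.
The closest fraction with denominator <= 62 is either p_2/q_2 or the intermediate fraction (k*p_2 + p_1)/(k*q_2 + q_1) with the largest k >= 1 whose denominator stays <= 62; these approach x as k grows, and every other convergent or intermediate fraction in range is farther away.
Largest k: floor((62 - q_1)/q_2) = floor((62 - 16)/17) = 2.
That gives (2*35 + 33)/(2*17 + 16) = 103/50.
Compare the errors: |x - 35/17| = |521*17 - 35*253|/(253*17) = 2/4301, and |x - 103/50| = |521*50 - 103*253|/(253*50) = 9/12650.
Cross-multiplying, 2*12650 = 25300 < 38709 = 9*4301, so 2/4301 is smaller: the convergent 35/17 is closer to x than 103/50.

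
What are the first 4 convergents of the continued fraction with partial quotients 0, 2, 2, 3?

0/1, 1/2, 2/5, 7/17

Using the convergent recurrence p_i = a_i*p_{i-1} + p_{i-2}, q_i = a_i*q_{i-1} + q_{i-2} with p_{-2}=0, p_{-1}=1, q_{-2}=1, q_{-1}=0:
  i=0: a_0=0, p_0 = 0*1 + 0 = 0, q_0 = 0*0 + 1 = 1.
  i=1: a_1=2, p_1 = 2*0 + 1 = 1, q_1 = 2*1 + 0 = 2.
  i=2: a_2=2, p_2 = 2*1 + 0 = 2, q_2 = 2*2 + 1 = 5.
  i=3: a_3=3, p_3 = 3*2 + 1 = 7, q_3 = 3*5 + 2 = 17.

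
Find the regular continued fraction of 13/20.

Run the Euclidean algorithm on 13 and 20; the successive quotients are the partial quotients a_0, a_1, ... (each step inverts the fractional part left over by the previous one):
  13 = 0*20 + 13, so a_0 = 0.
  20 = 1*13 + 7, so a_1 = 1.
  13 = 1*7 + 6, so a_2 = 1.
  7 = 1*6 + 1, so a_3 = 1.
  6 = 6*1 + 0, so a_4 = 6.
The remainder reaches 0 after 5 divisions, so the expansion has 5 partial quotients, read off in order.

[0; 1, 1, 1, 6]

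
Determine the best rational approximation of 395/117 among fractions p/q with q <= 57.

Expand x = 395/117 as a continued fraction with the Euclidean algorithm:
  395 = 3*117 + 44, so a_0 = 3.
  117 = 2*44 + 29, so a_1 = 2.
  44 = 1*29 + 15, so a_2 = 1.
  29 = 1*15 + 14, so a_3 = 1.
  15 = 1*14 + 1, so a_4 = 1.
  14 = 14*1 + 0, so a_5 = 14.
so x = [3; 2, 1, 1, 1, 14].
Convergents (p_i = a_i*p_{i-1} + p_{i-2}, q_i = a_i*q_{i-1} + q_{i-2} with p_{-2}=0, p_{-1}=1, q_{-2}=1, q_{-1}=0), until the denominator exceeds 57:
  i=0: a_0=3, p_0 = 3*1 + 0 = 3, q_0 = 3*0 + 1 = 1.
  i=1: a_1=2, p_1 = 2*3 + 1 = 7, q_1 = 2*1 + 0 = 2.
  i=2: a_2=1, p_2 = 1*7 + 3 = 10, q_2 = 1*2 + 1 = 3.
  i=3: a_3=1, p_3 = 1*10 + 7 = 17, q_3 = 1*3 + 2 = 5.
  i=4: a_4=1, p_4 = 1*17 + 10 = 27, q_4 = 1*5 + 3 = 8.
  i=5: a_5=14, p_5 = 14*27 + 17 = 395, q_5 = 14*8 + 5 = 117.
q_5 = 117 > 57, so the last convergent with denominator <= 57 is p_4/q_4 = 27/8.
The closest fraction with denominator <= 57 is either p_4/q_4 or the intermediate fraction (k*p_4 + p_3)/(k*q_4 + q_3) with the largest k >= 1 whose denominator stays <= 57; these approach x as k grows, and every other convergent or intermediate fraction in range is farther away.
Largest k: floor((57 - q_3)/q_4) = floor((57 - 5)/8) = 6.
That gives (6*27 + 17)/(6*8 + 5) = 179/53.
Compare the errors: |x - 27/8| = |395*8 - 27*117|/(117*8) = 1/936, and |x - 179/53| = |395*53 - 179*117|/(117*53) = 8/6201.
Cross-multiplying, 1*6201 = 6201 < 7488 = 8*936, so 1/936 is smaller: the convergent 27/8 is closer to x than 179/53.

27/8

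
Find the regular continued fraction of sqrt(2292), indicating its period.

[47; (1, 6, 1, 94)]

Write x_i = (sqrt(2292) + m_i)/d_i with (m_0, d_0) = (0, 1). a_0 = floor(sqrt(2292)) = 47, since 47^2 = 2209 <= 2292 < 2304 = 48^2.
Iterate m_{i+1} = d_i*a_i - m_i, d_{i+1} = (2292 - m_{i+1}^2)/d_i, a_{i+1} = floor((a_0 + m_{i+1})/d_{i+1}):
  m_1 = 1*47 - 0 = 47, d_1 = (2292 - 47^2)/1 = 83/1 = 83, a_1 = floor((47 + 47)/83) = 1.
  m_2 = 83*1 - 47 = 36, d_2 = (2292 - 36^2)/83 = 996/83 = 12, a_2 = floor((47 + 36)/12) = 6.
  m_3 = 12*6 - 36 = 36, d_3 = (2292 - 36^2)/12 = 996/12 = 83, a_3 = floor((47 + 36)/83) = 1.
  m_4 = 83*1 - 36 = 47, d_4 = (2292 - 47^2)/83 = 83/83 = 1, a_4 = floor((47 + 47)/1) = 94.
  m_5 = 1*94 - 47 = 47, d_5 = (2292 - 47^2)/1 = 83/1 = 83: (m_5, d_5) = (m_1, d_1) = (47, 83), so from here the quotients repeat a_1, ..., a_4; the period length is 4.
Hence the expansion of sqrt(2292) is a_0 = 47 followed by the repeating block 1, 6, 1, 94 (period 4).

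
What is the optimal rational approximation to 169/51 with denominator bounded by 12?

Expand x = 169/51 as a continued fraction with the Euclidean algorithm:
  169 = 3*51 + 16, so a_0 = 3.
  51 = 3*16 + 3, so a_1 = 3.
  16 = 5*3 + 1, so a_2 = 5.
  3 = 3*1 + 0, so a_3 = 3.
so x = [3; 3, 5, 3].
Convergents (p_i = a_i*p_{i-1} + p_{i-2}, q_i = a_i*q_{i-1} + q_{i-2} with p_{-2}=0, p_{-1}=1, q_{-2}=1, q_{-1}=0), until the denominator exceeds 12:
  i=0: a_0=3, p_0 = 3*1 + 0 = 3, q_0 = 3*0 + 1 = 1.
  i=1: a_1=3, p_1 = 3*3 + 1 = 10, q_1 = 3*1 + 0 = 3.
  i=2: a_2=5, p_2 = 5*10 + 3 = 53, q_2 = 5*3 + 1 = 16.
q_2 = 16 > 12, so the last convergent with denominator <= 12 is p_1/q_1 = 10/3.
The closest fraction with denominator <= 12 is either p_1/q_1 or the intermediate fraction (k*p_1 + p_0)/(k*q_1 + q_0) with the largest k >= 1 whose denominator stays <= 12; these approach x as k grows, and every other convergent or intermediate fraction in range is farther away.
Largest k: floor((12 - q_0)/q_1) = floor((12 - 1)/3) = 3.
That gives (3*10 + 3)/(3*3 + 1) = 33/10.
Compare the errors: |x - 10/3| = |169*3 - 10*51|/(51*3) = 3/153, and |x - 33/10| = |169*10 - 33*51|/(51*10) = 7/510.
Cross-multiplying, 7*153 = 1071 < 1530 = 3*510, so 7/510 is smaller: the intermediate fraction 33/10 is closer to x than 10/3.

33/10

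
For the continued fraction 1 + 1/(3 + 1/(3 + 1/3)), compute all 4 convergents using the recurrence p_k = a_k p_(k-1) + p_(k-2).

1/1, 4/3, 13/10, 43/33

Using the convergent recurrence p_i = a_i*p_{i-1} + p_{i-2}, q_i = a_i*q_{i-1} + q_{i-2} with p_{-2}=0, p_{-1}=1, q_{-2}=1, q_{-1}=0:
  i=0: a_0=1, p_0 = 1*1 + 0 = 1, q_0 = 1*0 + 1 = 1.
  i=1: a_1=3, p_1 = 3*1 + 1 = 4, q_1 = 3*1 + 0 = 3.
  i=2: a_2=3, p_2 = 3*4 + 1 = 13, q_2 = 3*3 + 1 = 10.
  i=3: a_3=3, p_3 = 3*13 + 4 = 43, q_3 = 3*10 + 3 = 33.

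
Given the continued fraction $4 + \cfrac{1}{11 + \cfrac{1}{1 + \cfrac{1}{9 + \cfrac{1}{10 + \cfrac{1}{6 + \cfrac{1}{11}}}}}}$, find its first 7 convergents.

4/1, 45/11, 49/12, 486/119, 4909/1202, 29940/7331, 334249/81843

Using the convergent recurrence p_i = a_i*p_{i-1} + p_{i-2}, q_i = a_i*q_{i-1} + q_{i-2} with p_{-2}=0, p_{-1}=1, q_{-2}=1, q_{-1}=0:
  i=0: a_0=4, p_0 = 4*1 + 0 = 4, q_0 = 4*0 + 1 = 1.
  i=1: a_1=11, p_1 = 11*4 + 1 = 45, q_1 = 11*1 + 0 = 11.
  i=2: a_2=1, p_2 = 1*45 + 4 = 49, q_2 = 1*11 + 1 = 12.
  i=3: a_3=9, p_3 = 9*49 + 45 = 486, q_3 = 9*12 + 11 = 119.
  i=4: a_4=10, p_4 = 10*486 + 49 = 4909, q_4 = 10*119 + 12 = 1202.
  i=5: a_5=6, p_5 = 6*4909 + 486 = 29940, q_5 = 6*1202 + 119 = 7331.
  i=6: a_6=11, p_6 = 11*29940 + 4909 = 334249, q_6 = 11*7331 + 1202 = 81843.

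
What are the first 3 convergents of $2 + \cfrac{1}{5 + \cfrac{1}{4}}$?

Using the convergent recurrence p_i = a_i*p_{i-1} + p_{i-2}, q_i = a_i*q_{i-1} + q_{i-2} with p_{-2}=0, p_{-1}=1, q_{-2}=1, q_{-1}=0:
  i=0: a_0=2, p_0 = 2*1 + 0 = 2, q_0 = 2*0 + 1 = 1.
  i=1: a_1=5, p_1 = 5*2 + 1 = 11, q_1 = 5*1 + 0 = 5.
  i=2: a_2=4, p_2 = 4*11 + 2 = 46, q_2 = 4*5 + 1 = 21.

2/1, 11/5, 46/21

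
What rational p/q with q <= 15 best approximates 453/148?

Expand x = 453/148 as a continued fraction with the Euclidean algorithm:
  453 = 3*148 + 9, so a_0 = 3.
  148 = 16*9 + 4, so a_1 = 16.
  9 = 2*4 + 1, so a_2 = 2.
  4 = 4*1 + 0, so a_3 = 4.
so x = [3; 16, 2, 4].
Convergents (p_i = a_i*p_{i-1} + p_{i-2}, q_i = a_i*q_{i-1} + q_{i-2} with p_{-2}=0, p_{-1}=1, q_{-2}=1, q_{-1}=0), until the denominator exceeds 15:
  i=0: a_0=3, p_0 = 3*1 + 0 = 3, q_0 = 3*0 + 1 = 1.
  i=1: a_1=16, p_1 = 16*3 + 1 = 49, q_1 = 16*1 + 0 = 16.
q_1 = 16 > 15, so the last convergent with denominator <= 15 is p_0/q_0 = 3/1.
The closest fraction with denominator <= 15 is either p_0/q_0 or the intermediate fraction (k*p_0 + p_{-1})/(k*q_0 + q_{-1}) with the largest k >= 1 whose denominator stays <= 15; these approach x as k grows, and every other convergent or intermediate fraction in range is farther away.
Largest k: floor((15 - q_{-1})/q_0) = floor((15 - 0)/1) = 15 (using the seeds p_{-1} = 1, q_{-1} = 0).
That gives (15*3 + 1)/(15*1 + 0) = 46/15.
Compare the errors: |x - 3/1| = |453*1 - 3*148|/(148*1) = 9/148, and |x - 46/15| = |453*15 - 46*148|/(148*15) = 13/2220.
Cross-multiplying, 13*148 = 1924 < 19980 = 9*2220, so 13/2220 is smaller: the intermediate fraction 46/15 is closer to x than 3/1.

46/15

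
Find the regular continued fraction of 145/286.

Run the Euclidean algorithm on 145 and 286; the successive quotients are the partial quotients a_0, a_1, ... (each step inverts the fractional part left over by the previous one):
  145 = 0*286 + 145, so a_0 = 0.
  286 = 1*145 + 141, so a_1 = 1.
  145 = 1*141 + 4, so a_2 = 1.
  141 = 35*4 + 1, so a_3 = 35.
  4 = 4*1 + 0, so a_4 = 4.
The remainder reaches 0 after 5 divisions, so the expansion has 5 partial quotients, read off in order.

[0; 1, 1, 35, 4]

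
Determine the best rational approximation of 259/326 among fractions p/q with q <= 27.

19/24

Expand x = 259/326 as a continued fraction with the Euclidean algorithm:
  259 = 0*326 + 259, so a_0 = 0.
  326 = 1*259 + 67, so a_1 = 1.
  259 = 3*67 + 58, so a_2 = 3.
  67 = 1*58 + 9, so a_3 = 1.
  58 = 6*9 + 4, so a_4 = 6.
  9 = 2*4 + 1, so a_5 = 2.
  4 = 4*1 + 0, so a_6 = 4.
so x = [0; 1, 3, 1, 6, 2, 4].
Convergents (p_i = a_i*p_{i-1} + p_{i-2}, q_i = a_i*q_{i-1} + q_{i-2} with p_{-2}=0, p_{-1}=1, q_{-2}=1, q_{-1}=0), until the denominator exceeds 27:
  i=0: a_0=0, p_0 = 0*1 + 0 = 0, q_0 = 0*0 + 1 = 1.
  i=1: a_1=1, p_1 = 1*0 + 1 = 1, q_1 = 1*1 + 0 = 1.
  i=2: a_2=3, p_2 = 3*1 + 0 = 3, q_2 = 3*1 + 1 = 4.
  i=3: a_3=1, p_3 = 1*3 + 1 = 4, q_3 = 1*4 + 1 = 5.
  i=4: a_4=6, p_4 = 6*4 + 3 = 27, q_4 = 6*5 + 4 = 34.
q_4 = 34 > 27, so the last convergent with denominator <= 27 is p_3/q_3 = 4/5.
The closest fraction with denominator <= 27 is either p_3/q_3 or the intermediate fraction (k*p_3 + p_2)/(k*q_3 + q_2) with the largest k >= 1 whose denominator stays <= 27; these approach x as k grows, and every other convergent or intermediate fraction in range is farther away.
Largest k: floor((27 - q_2)/q_3) = floor((27 - 4)/5) = 4.
That gives (4*4 + 3)/(4*5 + 4) = 19/24.
Compare the errors: |x - 4/5| = |259*5 - 4*326|/(326*5) = 9/1630, and |x - 19/24| = |259*24 - 19*326|/(326*24) = 22/7824.
Cross-multiplying, 22*1630 = 35860 < 70416 = 9*7824, so 22/7824 is smaller: the intermediate fraction 19/24 is closer to x than 4/5.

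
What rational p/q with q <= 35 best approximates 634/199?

Expand x = 634/199 as a continued fraction with the Euclidean algorithm:
  634 = 3*199 + 37, so a_0 = 3.
  199 = 5*37 + 14, so a_1 = 5.
  37 = 2*14 + 9, so a_2 = 2.
  14 = 1*9 + 5, so a_3 = 1.
  9 = 1*5 + 4, so a_4 = 1.
  5 = 1*4 + 1, so a_5 = 1.
  4 = 4*1 + 0, so a_6 = 4.
so x = [3; 5, 2, 1, 1, 1, 4].
Convergents (p_i = a_i*p_{i-1} + p_{i-2}, q_i = a_i*q_{i-1} + q_{i-2} with p_{-2}=0, p_{-1}=1, q_{-2}=1, q_{-1}=0), until the denominator exceeds 35:
  i=0: a_0=3, p_0 = 3*1 + 0 = 3, q_0 = 3*0 + 1 = 1.
  i=1: a_1=5, p_1 = 5*3 + 1 = 16, q_1 = 5*1 + 0 = 5.
  i=2: a_2=2, p_2 = 2*16 + 3 = 35, q_2 = 2*5 + 1 = 11.
  i=3: a_3=1, p_3 = 1*35 + 16 = 51, q_3 = 1*11 + 5 = 16.
  i=4: a_4=1, p_4 = 1*51 + 35 = 86, q_4 = 1*16 + 11 = 27.
  i=5: a_5=1, p_5 = 1*86 + 51 = 137, q_5 = 1*27 + 16 = 43.
q_5 = 43 > 35, so the last convergent with denominator <= 35 is p_4/q_4 = 86/27.
The closest fraction with denominator <= 35 is either p_4/q_4 or the intermediate fraction (k*p_4 + p_3)/(k*q_4 + q_3) with the largest k >= 1 whose denominator stays <= 35; these approach x as k grows, and every other convergent or intermediate fraction in range is farther away.
Largest k: floor((35 - q_3)/q_4) = floor((35 - 16)/27) = 0.
Since k = 0, no intermediate fraction beyond p_4/q_4 has denominator <= 35, so the convergent 86/27 is the closest (its error is |634*27 - 86*199|/(199*27) = 4/5373).

86/27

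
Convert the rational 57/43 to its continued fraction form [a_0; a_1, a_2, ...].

Run the Euclidean algorithm on 57 and 43; the successive quotients are the partial quotients a_0, a_1, ... (each step inverts the fractional part left over by the previous one):
  57 = 1*43 + 14, so a_0 = 1.
  43 = 3*14 + 1, so a_1 = 3.
  14 = 14*1 + 0, so a_2 = 14.
The remainder reaches 0 after 3 divisions, so the expansion has 3 partial quotients, read off in order.

[1; 3, 14]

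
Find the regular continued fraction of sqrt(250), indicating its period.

Write x_i = (sqrt(250) + m_i)/d_i with (m_0, d_0) = (0, 1). a_0 = floor(sqrt(250)) = 15, since 15^2 = 225 <= 250 < 256 = 16^2.
Iterate m_{i+1} = d_i*a_i - m_i, d_{i+1} = (250 - m_{i+1}^2)/d_i, a_{i+1} = floor((a_0 + m_{i+1})/d_{i+1}):
  m_1 = 1*15 - 0 = 15, d_1 = (250 - 15^2)/1 = 25/1 = 25, a_1 = floor((15 + 15)/25) = 1.
  m_2 = 25*1 - 15 = 10, d_2 = (250 - 10^2)/25 = 150/25 = 6, a_2 = floor((15 + 10)/6) = 4.
  m_3 = 6*4 - 10 = 14, d_3 = (250 - 14^2)/6 = 54/6 = 9, a_3 = floor((15 + 14)/9) = 3.
  m_4 = 9*3 - 14 = 13, d_4 = (250 - 13^2)/9 = 81/9 = 9, a_4 = floor((15 + 13)/9) = 3.
  m_5 = 9*3 - 13 = 14, d_5 = (250 - 14^2)/9 = 54/9 = 6, a_5 = floor((15 + 14)/6) = 4.
  m_6 = 6*4 - 14 = 10, d_6 = (250 - 10^2)/6 = 150/6 = 25, a_6 = floor((15 + 10)/25) = 1.
  m_7 = 25*1 - 10 = 15, d_7 = (250 - 15^2)/25 = 25/25 = 1, a_7 = floor((15 + 15)/1) = 30.
  m_8 = 1*30 - 15 = 15, d_8 = (250 - 15^2)/1 = 25/1 = 25: (m_8, d_8) = (m_1, d_1) = (15, 25), so from here the quotients repeat a_1, ..., a_7; the period length is 7.
Hence the expansion of sqrt(250) is a_0 = 15 followed by the repeating block 1, 4, 3, 3, 4, 1, 30 (period 7).

[15; (1, 4, 3, 3, 4, 1, 30)]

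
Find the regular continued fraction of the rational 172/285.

Run the Euclidean algorithm on 172 and 285; the successive quotients are the partial quotients a_0, a_1, ... (each step inverts the fractional part left over by the previous one):
  172 = 0*285 + 172, so a_0 = 0.
  285 = 1*172 + 113, so a_1 = 1.
  172 = 1*113 + 59, so a_2 = 1.
  113 = 1*59 + 54, so a_3 = 1.
  59 = 1*54 + 5, so a_4 = 1.
  54 = 10*5 + 4, so a_5 = 10.
  5 = 1*4 + 1, so a_6 = 1.
  4 = 4*1 + 0, so a_7 = 4.
The remainder reaches 0 after 8 divisions, so the expansion has 8 partial quotients, read off in order.

[0; 1, 1, 1, 1, 10, 1, 4]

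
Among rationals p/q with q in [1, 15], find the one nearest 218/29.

113/15

Expand x = 218/29 as a continued fraction with the Euclidean algorithm:
  218 = 7*29 + 15, so a_0 = 7.
  29 = 1*15 + 14, so a_1 = 1.
  15 = 1*14 + 1, so a_2 = 1.
  14 = 14*1 + 0, so a_3 = 14.
so x = [7; 1, 1, 14].
Convergents (p_i = a_i*p_{i-1} + p_{i-2}, q_i = a_i*q_{i-1} + q_{i-2} with p_{-2}=0, p_{-1}=1, q_{-2}=1, q_{-1}=0), until the denominator exceeds 15:
  i=0: a_0=7, p_0 = 7*1 + 0 = 7, q_0 = 7*0 + 1 = 1.
  i=1: a_1=1, p_1 = 1*7 + 1 = 8, q_1 = 1*1 + 0 = 1.
  i=2: a_2=1, p_2 = 1*8 + 7 = 15, q_2 = 1*1 + 1 = 2.
  i=3: a_3=14, p_3 = 14*15 + 8 = 218, q_3 = 14*2 + 1 = 29.
q_3 = 29 > 15, so the last convergent with denominator <= 15 is p_2/q_2 = 15/2.
The closest fraction with denominator <= 15 is either p_2/q_2 or the intermediate fraction (k*p_2 + p_1)/(k*q_2 + q_1) with the largest k >= 1 whose denominator stays <= 15; these approach x as k grows, and every other convergent or intermediate fraction in range is farther away.
Largest k: floor((15 - q_1)/q_2) = floor((15 - 1)/2) = 7.
That gives (7*15 + 8)/(7*2 + 1) = 113/15.
Compare the errors: |x - 15/2| = |218*2 - 15*29|/(29*2) = 1/58, and |x - 113/15| = |218*15 - 113*29|/(29*15) = 7/435.
Cross-multiplying, 7*58 = 406 < 435 = 1*435, so 7/435 is smaller: the intermediate fraction 113/15 is closer to x than 15/2.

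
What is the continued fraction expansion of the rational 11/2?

Run the Euclidean algorithm on 11 and 2; the successive quotients are the partial quotients a_0, a_1, ... (each step inverts the fractional part left over by the previous one):
  11 = 5*2 + 1, so a_0 = 5.
  2 = 2*1 + 0, so a_1 = 2.
The remainder reaches 0 after 2 divisions, so the expansion has 2 partial quotients, read off in order.

[5; 2]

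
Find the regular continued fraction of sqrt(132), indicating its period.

[11; (2, 22)]

Write x_i = (sqrt(132) + m_i)/d_i with (m_0, d_0) = (0, 1). a_0 = floor(sqrt(132)) = 11, since 11^2 = 121 <= 132 < 144 = 12^2.
Iterate m_{i+1} = d_i*a_i - m_i, d_{i+1} = (132 - m_{i+1}^2)/d_i, a_{i+1} = floor((a_0 + m_{i+1})/d_{i+1}):
  m_1 = 1*11 - 0 = 11, d_1 = (132 - 11^2)/1 = 11/1 = 11, a_1 = floor((11 + 11)/11) = 2.
  m_2 = 11*2 - 11 = 11, d_2 = (132 - 11^2)/11 = 11/11 = 1, a_2 = floor((11 + 11)/1) = 22.
  m_3 = 1*22 - 11 = 11, d_3 = (132 - 11^2)/1 = 11/1 = 11: (m_3, d_3) = (m_1, d_1) = (11, 11), so from here the quotients repeat a_1, a_2; the period length is 2.
Hence the expansion of sqrt(132) is a_0 = 11 followed by the repeating block 2, 22 (period 2).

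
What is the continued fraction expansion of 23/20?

Run the Euclidean algorithm on 23 and 20; the successive quotients are the partial quotients a_0, a_1, ... (each step inverts the fractional part left over by the previous one):
  23 = 1*20 + 3, so a_0 = 1.
  20 = 6*3 + 2, so a_1 = 6.
  3 = 1*2 + 1, so a_2 = 1.
  2 = 2*1 + 0, so a_3 = 2.
The remainder reaches 0 after 4 divisions, so the expansion has 4 partial quotients, read off in order.

[1; 6, 1, 2]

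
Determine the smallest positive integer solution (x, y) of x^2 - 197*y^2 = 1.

(x, y) = (393, 28)

First expand sqrt(197) as a continued fraction. With x_i = (sqrt(197) + m_i)/d_i and (m_0, d_0) = (0, 1): a_0 = floor(sqrt(197)) = 14, since 14^2 = 196 <= 197 < 225 = 15^2.
Iterate m_{i+1} = d_i*a_i - m_i, d_{i+1} = (197 - m_{i+1}^2)/d_i, a_{i+1} = floor((a_0 + m_{i+1})/d_{i+1}):
  m_1 = 1*14 - 0 = 14, d_1 = (197 - 14^2)/1 = 1/1 = 1, a_1 = floor((14 + 14)/1) = 28.
  m_2 = 1*28 - 14 = 14, d_2 = (197 - 14^2)/1 = 1/1 = 1: (m_2, d_2) = (m_1, d_1) = (14, 1), so from here the quotient a_1 repeats; the period length is 1.
So sqrt(197) = [14; (28)] with period length k = 1.
k is odd, so (p_{k-1}, q_{k-1}) only solves x^2 - 197y^2 = -1 and the fundamental solution of x^2 - 197y^2 = 1 is (p_{2k-1}, q_{2k-1}) = (p_1, q_1); compute convergents through index 1, running through the period twice.
Convergents (p_i = a_i*p_{i-1} + p_{i-2}, q_i = a_i*q_{i-1} + q_{i-2} with p_{-2}=0, p_{-1}=1, q_{-2}=1, q_{-1}=0):
  i=0: a_0=14, p_0 = 14*1 + 0 = 14, q_0 = 14*0 + 1 = 1.
  i=1: a_1=28, p_1 = 28*14 + 1 = 393, q_1 = 28*1 + 0 = 28.
Indeed p_0^2 - 197*q_0^2 = 196 - 197 = -1, not +1.
Check: 393^2 - 197*28^2 = 154449 - 154448 = 1, so (x, y) = (393, 28) solves the equation, and by the theorem it is the least positive solution.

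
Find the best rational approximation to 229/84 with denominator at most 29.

30/11

Expand x = 229/84 as a continued fraction with the Euclidean algorithm:
  229 = 2*84 + 61, so a_0 = 2.
  84 = 1*61 + 23, so a_1 = 1.
  61 = 2*23 + 15, so a_2 = 2.
  23 = 1*15 + 8, so a_3 = 1.
  15 = 1*8 + 7, so a_4 = 1.
  8 = 1*7 + 1, so a_5 = 1.
  7 = 7*1 + 0, so a_6 = 7.
so x = [2; 1, 2, 1, 1, 1, 7].
Convergents (p_i = a_i*p_{i-1} + p_{i-2}, q_i = a_i*q_{i-1} + q_{i-2} with p_{-2}=0, p_{-1}=1, q_{-2}=1, q_{-1}=0), until the denominator exceeds 29:
  i=0: a_0=2, p_0 = 2*1 + 0 = 2, q_0 = 2*0 + 1 = 1.
  i=1: a_1=1, p_1 = 1*2 + 1 = 3, q_1 = 1*1 + 0 = 1.
  i=2: a_2=2, p_2 = 2*3 + 2 = 8, q_2 = 2*1 + 1 = 3.
  i=3: a_3=1, p_3 = 1*8 + 3 = 11, q_3 = 1*3 + 1 = 4.
  i=4: a_4=1, p_4 = 1*11 + 8 = 19, q_4 = 1*4 + 3 = 7.
  i=5: a_5=1, p_5 = 1*19 + 11 = 30, q_5 = 1*7 + 4 = 11.
  i=6: a_6=7, p_6 = 7*30 + 19 = 229, q_6 = 7*11 + 7 = 84.
q_6 = 84 > 29, so the last convergent with denominator <= 29 is p_5/q_5 = 30/11.
The closest fraction with denominator <= 29 is either p_5/q_5 or the intermediate fraction (k*p_5 + p_4)/(k*q_5 + q_4) with the largest k >= 1 whose denominator stays <= 29; these approach x as k grows, and every other convergent or intermediate fraction in range is farther away.
Largest k: floor((29 - q_4)/q_5) = floor((29 - 7)/11) = 2.
That gives (2*30 + 19)/(2*11 + 7) = 79/29.
Compare the errors: |x - 30/11| = |229*11 - 30*84|/(84*11) = 1/924, and |x - 79/29| = |229*29 - 79*84|/(84*29) = 5/2436.
Cross-multiplying, 1*2436 = 2436 < 4620 = 5*924, so 1/924 is smaller: the convergent 30/11 is closer to x than 79/29.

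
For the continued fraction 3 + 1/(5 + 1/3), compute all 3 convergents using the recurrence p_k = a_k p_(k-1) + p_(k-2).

Using the convergent recurrence p_i = a_i*p_{i-1} + p_{i-2}, q_i = a_i*q_{i-1} + q_{i-2} with p_{-2}=0, p_{-1}=1, q_{-2}=1, q_{-1}=0:
  i=0: a_0=3, p_0 = 3*1 + 0 = 3, q_0 = 3*0 + 1 = 1.
  i=1: a_1=5, p_1 = 5*3 + 1 = 16, q_1 = 5*1 + 0 = 5.
  i=2: a_2=3, p_2 = 3*16 + 3 = 51, q_2 = 3*5 + 1 = 16.

3/1, 16/5, 51/16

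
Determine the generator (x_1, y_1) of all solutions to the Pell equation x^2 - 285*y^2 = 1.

First expand sqrt(285) as a continued fraction. With x_i = (sqrt(285) + m_i)/d_i and (m_0, d_0) = (0, 1): a_0 = floor(sqrt(285)) = 16, since 16^2 = 256 <= 285 < 289 = 17^2.
Iterate m_{i+1} = d_i*a_i - m_i, d_{i+1} = (285 - m_{i+1}^2)/d_i, a_{i+1} = floor((a_0 + m_{i+1})/d_{i+1}):
  m_1 = 1*16 - 0 = 16, d_1 = (285 - 16^2)/1 = 29/1 = 29, a_1 = floor((16 + 16)/29) = 1.
  m_2 = 29*1 - 16 = 13, d_2 = (285 - 13^2)/29 = 116/29 = 4, a_2 = floor((16 + 13)/4) = 7.
  m_3 = 4*7 - 13 = 15, d_3 = (285 - 15^2)/4 = 60/4 = 15, a_3 = floor((16 + 15)/15) = 2.
  m_4 = 15*2 - 15 = 15, d_4 = (285 - 15^2)/15 = 60/15 = 4, a_4 = floor((16 + 15)/4) = 7.
  m_5 = 4*7 - 15 = 13, d_5 = (285 - 13^2)/4 = 116/4 = 29, a_5 = floor((16 + 13)/29) = 1.
  m_6 = 29*1 - 13 = 16, d_6 = (285 - 16^2)/29 = 29/29 = 1, a_6 = floor((16 + 16)/1) = 32.
  m_7 = 1*32 - 16 = 16, d_7 = (285 - 16^2)/1 = 29/1 = 29: (m_7, d_7) = (m_1, d_1) = (16, 29), so from here the quotients repeat a_1, ..., a_6; the period length is 6.
So sqrt(285) = [16; (1, 7, 2, 7, 1, 32)] with period length k = 6.
k is even, so the fundamental solution of x^2 - 285y^2 = 1 is (p_{k-1}, q_{k-1}) = (p_5, q_5); compute convergents through index 5.
Convergents (p_i = a_i*p_{i-1} + p_{i-2}, q_i = a_i*q_{i-1} + q_{i-2} with p_{-2}=0, p_{-1}=1, q_{-2}=1, q_{-1}=0):
  i=0: a_0=16, p_0 = 16*1 + 0 = 16, q_0 = 16*0 + 1 = 1.
  i=1: a_1=1, p_1 = 1*16 + 1 = 17, q_1 = 1*1 + 0 = 1.
  i=2: a_2=7, p_2 = 7*17 + 16 = 135, q_2 = 7*1 + 1 = 8.
  i=3: a_3=2, p_3 = 2*135 + 17 = 287, q_3 = 2*8 + 1 = 17.
  i=4: a_4=7, p_4 = 7*287 + 135 = 2144, q_4 = 7*17 + 8 = 127.
  i=5: a_5=1, p_5 = 1*2144 + 287 = 2431, q_5 = 1*127 + 17 = 144.
Check: 2431^2 - 285*144^2 = 5909761 - 5909760 = 1, so (x, y) = (2431, 144) solves the equation, and by the theorem it is the least positive solution.

(x, y) = (2431, 144)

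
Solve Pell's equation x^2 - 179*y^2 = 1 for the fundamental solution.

First expand sqrt(179) as a continued fraction. With x_i = (sqrt(179) + m_i)/d_i and (m_0, d_0) = (0, 1): a_0 = floor(sqrt(179)) = 13, since 13^2 = 169 <= 179 < 196 = 14^2.
Iterate m_{i+1} = d_i*a_i - m_i, d_{i+1} = (179 - m_{i+1}^2)/d_i, a_{i+1} = floor((a_0 + m_{i+1})/d_{i+1}):
  m_1 = 1*13 - 0 = 13, d_1 = (179 - 13^2)/1 = 10/1 = 10, a_1 = floor((13 + 13)/10) = 2.
  m_2 = 10*2 - 13 = 7, d_2 = (179 - 7^2)/10 = 130/10 = 13, a_2 = floor((13 + 7)/13) = 1.
  m_3 = 13*1 - 7 = 6, d_3 = (179 - 6^2)/13 = 143/13 = 11, a_3 = floor((13 + 6)/11) = 1.
  m_4 = 11*1 - 6 = 5, d_4 = (179 - 5^2)/11 = 154/11 = 14, a_4 = floor((13 + 5)/14) = 1.
  m_5 = 14*1 - 5 = 9, d_5 = (179 - 9^2)/14 = 98/14 = 7, a_5 = floor((13 + 9)/7) = 3.
  m_6 = 7*3 - 9 = 12, d_6 = (179 - 12^2)/7 = 35/7 = 5, a_6 = floor((13 + 12)/5) = 5.
  m_7 = 5*5 - 12 = 13, d_7 = (179 - 13^2)/5 = 10/5 = 2, a_7 = floor((13 + 13)/2) = 13.
  m_8 = 2*13 - 13 = 13, d_8 = (179 - 13^2)/2 = 10/2 = 5, a_8 = floor((13 + 13)/5) = 5.
  m_9 = 5*5 - 13 = 12, d_9 = (179 - 12^2)/5 = 35/5 = 7, a_9 = floor((13 + 12)/7) = 3.
  m_10 = 7*3 - 12 = 9, d_10 = (179 - 9^2)/7 = 98/7 = 14, a_10 = floor((13 + 9)/14) = 1.
  m_11 = 14*1 - 9 = 5, d_11 = (179 - 5^2)/14 = 154/14 = 11, a_11 = floor((13 + 5)/11) = 1.
  m_12 = 11*1 - 5 = 6, d_12 = (179 - 6^2)/11 = 143/11 = 13, a_12 = floor((13 + 6)/13) = 1.
  m_13 = 13*1 - 6 = 7, d_13 = (179 - 7^2)/13 = 130/13 = 10, a_13 = floor((13 + 7)/10) = 2.
  m_14 = 10*2 - 7 = 13, d_14 = (179 - 13^2)/10 = 10/10 = 1, a_14 = floor((13 + 13)/1) = 26.
  m_15 = 1*26 - 13 = 13, d_15 = (179 - 13^2)/1 = 10/1 = 10: (m_15, d_15) = (m_1, d_1) = (13, 10), so from here the quotients repeat a_1, ..., a_14; the period length is 14.
So sqrt(179) = [13; (2, 1, 1, 1, 3, 5, 13, 5, 3, 1, 1, 1, 2, 26)] with period length k = 14.
k is even, so the fundamental solution of x^2 - 179y^2 = 1 is (p_{k-1}, q_{k-1}) = (p_13, q_13); compute convergents through index 13.
Convergents (p_i = a_i*p_{i-1} + p_{i-2}, q_i = a_i*q_{i-1} + q_{i-2} with p_{-2}=0, p_{-1}=1, q_{-2}=1, q_{-1}=0):
  i=0: a_0=13, p_0 = 13*1 + 0 = 13, q_0 = 13*0 + 1 = 1.
  i=1: a_1=2, p_1 = 2*13 + 1 = 27, q_1 = 2*1 + 0 = 2.
  i=2: a_2=1, p_2 = 1*27 + 13 = 40, q_2 = 1*2 + 1 = 3.
  i=3: a_3=1, p_3 = 1*40 + 27 = 67, q_3 = 1*3 + 2 = 5.
  i=4: a_4=1, p_4 = 1*67 + 40 = 107, q_4 = 1*5 + 3 = 8.
  i=5: a_5=3, p_5 = 3*107 + 67 = 388, q_5 = 3*8 + 5 = 29.
  i=6: a_6=5, p_6 = 5*388 + 107 = 2047, q_6 = 5*29 + 8 = 153.
  i=7: a_7=13, p_7 = 13*2047 + 388 = 26999, q_7 = 13*153 + 29 = 2018.
  i=8: a_8=5, p_8 = 5*26999 + 2047 = 137042, q_8 = 5*2018 + 153 = 10243.
  i=9: a_9=3, p_9 = 3*137042 + 26999 = 438125, q_9 = 3*10243 + 2018 = 32747.
  i=10: a_10=1, p_10 = 1*438125 + 137042 = 575167, q_10 = 1*32747 + 10243 = 42990.
  i=11: a_11=1, p_11 = 1*575167 + 438125 = 1013292, q_11 = 1*42990 + 32747 = 75737.
  i=12: a_12=1, p_12 = 1*1013292 + 575167 = 1588459, q_12 = 1*75737 + 42990 = 118727.
  i=13: a_13=2, p_13 = 2*1588459 + 1013292 = 4190210, q_13 = 2*118727 + 75737 = 313191.
Check: 4190210^2 - 179*313191^2 = 17557859844100 - 17557859844099 = 1, so (x, y) = (4190210, 313191) solves the equation, and by the theorem it is the least positive solution.

(x, y) = (4190210, 313191)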